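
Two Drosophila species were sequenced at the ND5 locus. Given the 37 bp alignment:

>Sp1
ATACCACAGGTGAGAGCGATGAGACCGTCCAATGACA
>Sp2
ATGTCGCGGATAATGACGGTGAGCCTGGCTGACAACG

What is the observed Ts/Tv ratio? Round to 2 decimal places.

5.00

Transitions are A↔G and C↔T; transversions are all other mismatches.
Transitions: 15. Transversions: 3.
R = 15/3 = 5.00.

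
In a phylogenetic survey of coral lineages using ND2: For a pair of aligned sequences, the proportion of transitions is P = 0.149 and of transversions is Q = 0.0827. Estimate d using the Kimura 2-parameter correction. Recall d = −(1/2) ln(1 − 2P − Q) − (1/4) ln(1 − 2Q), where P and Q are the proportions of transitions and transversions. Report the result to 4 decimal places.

Under the Kimura two-parameter model, d = −½ ln(1 − 2P − Q) − ¼ ln(1 − 2Q).
1 − 2P − Q = 0.6193, giving −½ ln(0.6193) = 0.239583.
1 − 2Q = 0.8346, giving −¼ ln(0.8346) = 0.045201.
d = 0.239583 + 0.045201 = 0.284784.

0.2848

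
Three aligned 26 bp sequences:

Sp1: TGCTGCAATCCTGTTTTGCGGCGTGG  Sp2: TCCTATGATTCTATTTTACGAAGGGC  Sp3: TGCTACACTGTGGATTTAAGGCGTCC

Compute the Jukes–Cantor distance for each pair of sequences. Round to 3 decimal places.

d(Sp1,Sp2) = 0.623, d(Sp1,Sp3) = 0.539, d(Sp2,Sp3) = 0.949

Sp1–Sp2: 11/26 sites differ → p ≈ 0.423077, d = −0.75 ln(1 − 0.564103) = 0.622762 ≈ 0.623.
Sp1–Sp3: 10/26 sites differ → p ≈ 0.384615, d = −0.75 ln(1 − 0.51282) = 0.539341 ≈ 0.539.
Sp2–Sp3: 14/26 sites differ → p ≈ 0.538462, d = −0.75 ln(1 − 0.717949) = 0.949251 ≈ 0.949.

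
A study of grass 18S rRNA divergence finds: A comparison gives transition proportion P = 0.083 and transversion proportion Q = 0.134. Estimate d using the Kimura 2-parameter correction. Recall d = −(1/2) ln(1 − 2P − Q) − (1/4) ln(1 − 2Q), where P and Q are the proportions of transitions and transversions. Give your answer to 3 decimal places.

0.256

Under the Kimura two-parameter model, d = −½ ln(1 − 2P − Q) − ¼ ln(1 − 2Q).
1 − 2P − Q = 0.7, giving −½ ln(0.7) = 0.178337.
1 − 2Q = 0.732, giving −¼ ln(0.732) = 0.077994.
d = 0.178337 + 0.077994 = 0.256331.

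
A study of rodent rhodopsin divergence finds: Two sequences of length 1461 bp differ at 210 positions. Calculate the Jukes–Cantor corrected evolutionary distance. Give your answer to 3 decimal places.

p = 210/1461 ≈ 0.143737.
d = −(3/4) ln(1 − 4p/3) = −0.75 ln(1 − 0.191649) = −0.75 ln(0.808351)
  = −0.75 × (-0.212759) = 0.159569 substitutions/site.

0.160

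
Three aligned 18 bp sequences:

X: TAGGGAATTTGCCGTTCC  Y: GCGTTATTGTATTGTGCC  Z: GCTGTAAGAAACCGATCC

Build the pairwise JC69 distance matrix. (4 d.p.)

X–Y: 10/18 sites differ → p ≈ 0.555556, d = −0.75 ln(1 − 0.740741) = 1.012446 ≈ 1.0124.
X–Z: 9/18 sites differ → p = 0.5, d = −0.75 ln(1 − 0.666667) = 0.823960 ≈ 0.8240.
Y–Z: 10/18 sites differ → p ≈ 0.555556, d = −0.75 ln(1 − 0.740741) = 1.012446 ≈ 1.0124.

d(X,Y) = 1.0124, d(X,Z) = 0.8240, d(Y,Z) = 1.0124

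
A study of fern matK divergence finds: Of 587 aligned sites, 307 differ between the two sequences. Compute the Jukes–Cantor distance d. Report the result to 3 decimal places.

p = 307/587 ≈ 0.522998.
d = −(3/4) ln(1 − 4p/3) = −0.75 ln(1 − 0.697331) = −0.75 ln(0.302669)
  = −0.75 × (-1.195115) = 0.896336 substitutions/site.

0.896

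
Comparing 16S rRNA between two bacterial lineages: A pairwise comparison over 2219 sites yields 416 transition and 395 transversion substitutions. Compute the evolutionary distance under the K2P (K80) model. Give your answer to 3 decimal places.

0.513

P = 416/2219 ≈ 0.187472 and Q = 395/2219 ≈ 0.178008.
Under the Kimura two-parameter model, d = −½ ln(1 − 2P − Q) − ¼ ln(1 − 2Q).
1 − 2P − Q = 0.447048, giving −½ ln(0.447048) = 0.402545.
1 − 2Q = 0.643984, giving −¼ ln(0.643984) = 0.110020.
d = 0.402545 + 0.110020 = 0.512565.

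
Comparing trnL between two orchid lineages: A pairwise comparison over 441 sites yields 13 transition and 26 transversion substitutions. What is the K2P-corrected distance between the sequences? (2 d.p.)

P = 13/441 ≈ 0.029478 and Q = 26/441 ≈ 0.058957.
Under the Kimura two-parameter model, d = −½ ln(1 − 2P − Q) − ¼ ln(1 − 2Q).
1 − 2P − Q = 0.882087, giving −½ ln(0.882087) = 0.062732.
1 − 2Q = 0.882086, giving −¼ ln(0.882086) = 0.031366.
d = 0.062732 + 0.031366 = 0.094098.

0.09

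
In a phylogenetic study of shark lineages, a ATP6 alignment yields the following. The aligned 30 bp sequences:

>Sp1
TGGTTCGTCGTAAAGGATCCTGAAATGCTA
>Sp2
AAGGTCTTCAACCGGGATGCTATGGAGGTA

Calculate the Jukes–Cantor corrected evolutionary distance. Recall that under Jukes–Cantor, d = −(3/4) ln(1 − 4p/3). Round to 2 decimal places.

The sequences differ at 16 of 30 sites, so p = 16/30 ≈ 0.533333.
d = −(3/4) ln(1 − 4p/3) = −0.75 ln(1 − 0.711111) = −0.75 ln(0.288889)
  = −0.75 × (-1.241713) = 0.931285 substitutions/site.

0.93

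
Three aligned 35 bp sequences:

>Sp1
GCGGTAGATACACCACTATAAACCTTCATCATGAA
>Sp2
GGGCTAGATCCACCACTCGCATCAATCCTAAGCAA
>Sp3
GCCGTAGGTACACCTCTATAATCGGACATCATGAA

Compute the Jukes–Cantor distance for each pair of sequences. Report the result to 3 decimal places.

d(Sp1,Sp2) = 0.513, d(Sp1,Sp3) = 0.233, d(Sp2,Sp3) = 0.705

Sp1–Sp2: 13/35 sites differ → p ≈ 0.371429, d = −0.75 ln(1 − 0.495239) = 0.512753 ≈ 0.513.
Sp1–Sp3: 7/35 sites differ → p = 0.2, d = −0.75 ln(1 − 0.266667) = 0.232617 ≈ 0.233.
Sp2–Sp3: 16/35 sites differ → p ≈ 0.457143, d = −0.75 ln(1 − 0.609524) = 0.705292 ≈ 0.705.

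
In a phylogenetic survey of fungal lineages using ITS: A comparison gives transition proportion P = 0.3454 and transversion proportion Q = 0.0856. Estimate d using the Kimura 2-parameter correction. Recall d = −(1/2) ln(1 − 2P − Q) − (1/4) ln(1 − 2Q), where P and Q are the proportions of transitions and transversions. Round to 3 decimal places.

0.796

Under the Kimura two-parameter model, d = −½ ln(1 − 2P − Q) − ¼ ln(1 − 2Q).
1 − 2P − Q = 0.2236, giving −½ ln(0.2236) = 0.748948.
1 − 2Q = 0.8288, giving −¼ ln(0.8288) = 0.046944.
d = 0.748948 + 0.046944 = 0.795892.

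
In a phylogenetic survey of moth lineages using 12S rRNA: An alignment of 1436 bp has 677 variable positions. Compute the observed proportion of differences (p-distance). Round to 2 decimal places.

0.47

p = 677/1436 = 0.471448… ≈ 0.47 (to 2 d.p.).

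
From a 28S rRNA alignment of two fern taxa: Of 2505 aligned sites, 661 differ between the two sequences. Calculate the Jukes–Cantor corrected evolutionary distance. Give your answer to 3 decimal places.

0.325

p = 661/2505 ≈ 0.263872.
d = −(3/4) ln(1 − 4p/3) = −0.75 ln(1 − 0.351829) = −0.75 ln(0.648171)
  = −0.75 × (-0.433601) = 0.325201 substitutions/site.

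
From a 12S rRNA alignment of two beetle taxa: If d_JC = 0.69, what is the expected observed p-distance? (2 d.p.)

0.45

p = (3/4)(1 − e^(−4d/3)) = 0.75 × (1 − e^(-0.92)) = 0.75 × (1 − 0.398519) = 0.451111.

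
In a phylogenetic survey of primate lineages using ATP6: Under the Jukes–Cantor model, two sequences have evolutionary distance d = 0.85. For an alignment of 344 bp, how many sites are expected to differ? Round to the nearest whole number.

175

Invert JC69: p = (3/4)(1 − e^(−4d/3)) = 0.75 × (1 − e^(-1.133333)) = 0.75 × (1 − 0.321958) = 0.508532.
Expected differing sites = pL ≈ 0.508532 × 344 = 174.935008 ≈ 175.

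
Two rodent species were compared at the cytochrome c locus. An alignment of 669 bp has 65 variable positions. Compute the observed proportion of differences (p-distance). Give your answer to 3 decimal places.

0.097

p = 65/669 = 0.097159… ≈ 0.097 (to 3 d.p.).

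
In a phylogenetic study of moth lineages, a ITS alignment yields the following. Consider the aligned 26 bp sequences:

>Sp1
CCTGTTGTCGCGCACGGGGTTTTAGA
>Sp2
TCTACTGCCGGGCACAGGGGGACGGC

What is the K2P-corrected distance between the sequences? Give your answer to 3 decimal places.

Of 26 sites, 7 differences are transitions and 5 are transversions, so P = 7/26 ≈ 0.269231 and Q = 5/26 ≈ 0.192308.
Under the Kimura two-parameter model, d = −½ ln(1 − 2P − Q) − ¼ ln(1 − 2Q).
1 − 2P − Q = 0.26923, giving −½ ln(0.26923) = 0.656095.
1 − 2Q = 0.615384, giving −¼ ln(0.615384) = 0.121377.
d = 0.656095 + 0.121377 = 0.777472.

0.777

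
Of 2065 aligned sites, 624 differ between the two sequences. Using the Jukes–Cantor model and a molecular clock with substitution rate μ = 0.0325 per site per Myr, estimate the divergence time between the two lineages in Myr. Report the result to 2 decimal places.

5.95

p = 624/2065 ≈ 0.302179.
d = −(3/4) ln(1 − 4p/3) = −0.75 ln(1 − 0.402905) = −0.75 ln(0.597095)
  = −0.75 × (-0.515679) = 0.386759 substitutions/site.
Under a molecular clock d = 2μt, so t = d/(2μ) = 0.386759 / (2 × 0.0325) = 5.95 Myr.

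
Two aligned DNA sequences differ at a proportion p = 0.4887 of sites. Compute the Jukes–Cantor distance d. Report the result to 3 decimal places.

0.791

d = −(3/4) ln(1 − 4p/3) = −0.75 ln(1 − 0.6516) = −0.75 ln(0.3484)
  = −0.75 × (-1.054404) = 0.790803 substitutions/site.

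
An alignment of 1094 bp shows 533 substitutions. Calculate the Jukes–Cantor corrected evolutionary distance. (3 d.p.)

p = 533/1094 ≈ 0.487203.
d = −(3/4) ln(1 − 4p/3) = −0.75 ln(1 − 0.649604) = −0.75 ln(0.350396)
  = −0.75 × (-1.048691) = 0.786518 substitutions/site.

0.787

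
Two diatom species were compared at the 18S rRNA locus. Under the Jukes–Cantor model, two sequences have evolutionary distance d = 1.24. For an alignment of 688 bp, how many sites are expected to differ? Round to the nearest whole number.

Invert JC69: p = (3/4)(1 − e^(−4d/3)) = 0.75 × (1 − e^(-1.653333)) = 0.75 × (1 − 0.191411) = 0.606442.
Expected differing sites = pL ≈ 0.606442 × 688 = 417.232096 ≈ 417.

417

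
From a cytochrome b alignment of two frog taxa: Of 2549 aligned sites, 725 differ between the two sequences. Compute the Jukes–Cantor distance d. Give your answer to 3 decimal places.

p = 725/2549 ≈ 0.284425.
d = −(3/4) ln(1 − 4p/3) = −0.75 ln(1 − 0.379233) = −0.75 ln(0.620767)
  = −0.75 × (-0.476799) = 0.357599 substitutions/site.

0.358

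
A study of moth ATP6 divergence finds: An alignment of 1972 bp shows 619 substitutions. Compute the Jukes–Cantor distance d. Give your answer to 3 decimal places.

p = 619/1972 ≈ 0.313895.
d = −(3/4) ln(1 − 4p/3) = −0.75 ln(1 − 0.418527) = −0.75 ln(0.581473)
  = −0.75 × (-0.542191) = 0.406643 substitutions/site.

0.407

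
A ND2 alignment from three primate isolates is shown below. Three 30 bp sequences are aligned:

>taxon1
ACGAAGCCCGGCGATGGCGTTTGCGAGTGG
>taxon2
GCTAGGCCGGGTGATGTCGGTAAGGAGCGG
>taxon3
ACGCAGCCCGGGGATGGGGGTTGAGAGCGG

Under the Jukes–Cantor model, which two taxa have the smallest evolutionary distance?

taxon1–taxon2: 11/30 differ, p = 0.367, d = 0.503.
taxon1–taxon3: 6/30 differ, p = 0.200, d = 0.233.
taxon2–taxon3: 11/30 differ, p = 0.367, d = 0.503.
The smallest distance is between taxon1 and taxon3.

taxon1 and taxon3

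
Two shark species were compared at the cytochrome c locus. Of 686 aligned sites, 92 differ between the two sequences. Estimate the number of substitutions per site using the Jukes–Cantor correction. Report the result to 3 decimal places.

p = 92/686 ≈ 0.134111.
d = −(3/4) ln(1 − 4p/3) = −0.75 ln(1 − 0.178815) = −0.75 ln(0.821185)
  = −0.75 × (-0.197007) = 0.147755 substitutions/site.

0.148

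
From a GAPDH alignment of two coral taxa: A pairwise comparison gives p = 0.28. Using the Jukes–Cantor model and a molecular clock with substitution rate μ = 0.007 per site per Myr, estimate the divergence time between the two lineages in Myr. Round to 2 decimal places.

25.04

d = −(3/4) ln(1 − 4p/3) = −0.75 ln(1 − 0.373333) = −0.75 ln(0.626667)
  = −0.75 × (-0.467340) = 0.350505 substitutions/site.
Under a molecular clock d = 2μt, so t = d/(2μ) = 0.350505 / (2 × 0.007) = 25.04 Myr.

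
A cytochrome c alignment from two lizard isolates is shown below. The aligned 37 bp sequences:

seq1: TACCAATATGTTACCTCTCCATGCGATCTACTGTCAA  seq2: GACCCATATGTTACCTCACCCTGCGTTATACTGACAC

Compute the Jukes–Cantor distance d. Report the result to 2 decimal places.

The sequences differ at 8 of 37 sites (1, 5, 18, 21, 26, 28, 34, 37), so p = 8/37 ≈ 0.216216.
d = −(3/4) ln(1 − 4p/3) = −0.75 ln(1 − 0.288288) = −0.75 ln(0.711712)
  = −0.75 × (-0.340082) = 0.255062 substitutions/site.

0.26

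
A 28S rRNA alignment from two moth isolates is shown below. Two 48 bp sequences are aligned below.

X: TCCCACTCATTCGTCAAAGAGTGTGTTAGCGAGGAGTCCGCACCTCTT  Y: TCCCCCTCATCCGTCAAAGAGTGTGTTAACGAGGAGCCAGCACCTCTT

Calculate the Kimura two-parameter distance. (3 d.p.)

0.113

Of 48 sites, 3 differences are transitions and 2 are transversions, so P = 3/48 = 0.0625 and Q = 2/48 ≈ 0.041667.
Under the Kimura two-parameter model, d = −½ ln(1 − 2P − Q) − ¼ ln(1 − 2Q).
1 − 2P − Q = 0.833333, giving −½ ln(0.833333) = 0.091161.
1 − 2Q = 0.916666, giving −¼ ln(0.916666) = 0.021753.
d = 0.091161 + 0.021753 = 0.112914.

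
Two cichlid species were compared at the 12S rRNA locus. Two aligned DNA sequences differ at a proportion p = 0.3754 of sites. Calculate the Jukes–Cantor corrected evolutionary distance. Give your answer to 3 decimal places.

d = −(3/4) ln(1 − 4p/3) = −0.75 ln(1 − 0.500533) = −0.75 ln(0.499467)
  = −0.75 × (-0.694214) = 0.520661 substitutions/site.

0.521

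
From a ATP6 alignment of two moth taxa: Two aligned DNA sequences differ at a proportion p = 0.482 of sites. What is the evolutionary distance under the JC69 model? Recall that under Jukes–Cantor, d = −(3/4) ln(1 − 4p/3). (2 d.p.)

d = −(3/4) ln(1 − 4p/3) = −0.75 ln(1 − 0.642667) = −0.75 ln(0.357333)
  = −0.75 × (-1.029087) = 0.771815 substitutions/site.

0.77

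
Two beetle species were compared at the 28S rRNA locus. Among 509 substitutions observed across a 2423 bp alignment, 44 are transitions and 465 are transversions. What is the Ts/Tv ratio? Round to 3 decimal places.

R = 44/465 = 0.094623… ≈ 0.095 (to 3 d.p.).

0.095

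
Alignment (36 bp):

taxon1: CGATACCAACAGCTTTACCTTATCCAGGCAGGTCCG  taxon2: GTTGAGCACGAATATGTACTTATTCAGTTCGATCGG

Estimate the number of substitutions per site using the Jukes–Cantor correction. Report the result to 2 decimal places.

0.91

The sequences differ at 19 of 36 sites, so p = 19/36 ≈ 0.527778.
d = −(3/4) ln(1 − 4p/3) = −0.75 ln(1 − 0.703704) = −0.75 ln(0.296296)
  = −0.75 × (-1.216396) = 0.912297 substitutions/site.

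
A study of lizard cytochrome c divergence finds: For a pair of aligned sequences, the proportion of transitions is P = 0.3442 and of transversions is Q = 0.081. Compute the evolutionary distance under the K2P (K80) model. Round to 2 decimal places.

Under the Kimura two-parameter model, d = −½ ln(1 − 2P − Q) − ¼ ln(1 − 2Q).
1 − 2P − Q = 0.2306, giving −½ ln(0.2306) = 0.733535.
1 − 2Q = 0.838, giving −¼ ln(0.838) = 0.044184.
d = 0.733535 + 0.044184 = 0.777719.

0.78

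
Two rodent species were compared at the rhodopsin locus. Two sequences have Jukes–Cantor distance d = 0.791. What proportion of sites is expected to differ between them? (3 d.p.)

0.489

p = (3/4)(1 − e^(−4d/3)) = 0.75 × (1 − e^(-1.054667)) = 0.75 × (1 − 0.348308) = 0.488769.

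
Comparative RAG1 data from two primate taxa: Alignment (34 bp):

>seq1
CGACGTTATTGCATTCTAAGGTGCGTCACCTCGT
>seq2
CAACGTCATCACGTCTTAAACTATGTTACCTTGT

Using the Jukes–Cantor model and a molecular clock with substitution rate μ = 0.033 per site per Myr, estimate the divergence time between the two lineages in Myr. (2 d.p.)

The sequences differ at 13 of 34 sites, so p = 13/34 ≈ 0.382353.
d = −(3/4) ln(1 − 4p/3) = −0.75 ln(1 − 0.509804) = −0.75 ln(0.490196)
  = −0.75 × (-0.712950) = 0.534713 substitutions/site.
Under a molecular clock d = 2μt, so t = d/(2μ) = 0.534713 / (2 × 0.033) = 8.10 Myr.

8.10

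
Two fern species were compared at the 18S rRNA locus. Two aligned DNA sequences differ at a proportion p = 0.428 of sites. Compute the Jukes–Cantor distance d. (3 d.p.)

0.634

d = −(3/4) ln(1 − 4p/3) = −0.75 ln(1 − 0.570667) = −0.75 ln(0.429333)
  = −0.75 × (-0.845522) = 0.634142 substitutions/site.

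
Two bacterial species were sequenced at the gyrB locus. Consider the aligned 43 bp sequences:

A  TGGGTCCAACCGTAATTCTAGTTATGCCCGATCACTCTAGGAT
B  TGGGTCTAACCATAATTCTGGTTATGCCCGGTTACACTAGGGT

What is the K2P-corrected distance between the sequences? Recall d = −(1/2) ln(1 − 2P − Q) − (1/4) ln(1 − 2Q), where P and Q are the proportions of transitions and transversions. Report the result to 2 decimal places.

Of 43 sites, 6 differences are transitions and 1 are transversions, so P = 6/43 ≈ 0.139535 and Q = 1/43 ≈ 0.023256.
Under the Kimura two-parameter model, d = −½ ln(1 − 2P − Q) − ¼ ln(1 − 2Q).
1 − 2P − Q = 0.697674, giving −½ ln(0.697674) = 0.180002.
1 − 2Q = 0.953488, giving −¼ ln(0.953488) = 0.011907.
d = 0.180002 + 0.011907 = 0.191909.

0.19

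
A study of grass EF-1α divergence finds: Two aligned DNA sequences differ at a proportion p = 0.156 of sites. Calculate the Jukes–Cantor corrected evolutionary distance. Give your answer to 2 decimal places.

0.17

d = −(3/4) ln(1 − 4p/3) = −0.75 ln(1 − 0.208) = −0.75 ln(0.792)
  = −0.75 × (-0.233194) = 0.174896 substitutions/site.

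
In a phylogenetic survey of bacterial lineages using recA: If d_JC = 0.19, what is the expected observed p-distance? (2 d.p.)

0.17

p = (3/4)(1 − e^(−4d/3)) = 0.75 × (1 − e^(-0.253333)) = 0.75 × (1 − 0.776209) = 0.167843.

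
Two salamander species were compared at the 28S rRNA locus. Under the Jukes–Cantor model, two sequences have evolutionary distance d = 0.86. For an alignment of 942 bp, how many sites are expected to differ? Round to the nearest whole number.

Invert JC69: p = (3/4)(1 − e^(−4d/3)) = 0.75 × (1 − e^(-1.146667)) = 0.75 × (1 − 0.317694) = 0.511730.
Expected differing sites = pL ≈ 0.511730 × 942 = 482.04966 ≈ 482.

482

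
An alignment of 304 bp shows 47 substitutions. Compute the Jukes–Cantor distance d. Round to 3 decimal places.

p = 47/304 ≈ 0.154605.
d = −(3/4) ln(1 − 4p/3) = −0.75 ln(1 − 0.20614) = −0.75 ln(0.79386)
  = −0.75 × (-0.230848) = 0.173136 substitutions/site.

0.173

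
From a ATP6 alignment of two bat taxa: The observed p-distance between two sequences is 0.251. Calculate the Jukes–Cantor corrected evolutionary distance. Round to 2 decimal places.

0.31

d = −(3/4) ln(1 − 4p/3) = −0.75 ln(1 − 0.334667) = −0.75 ln(0.665333)
  = −0.75 × (-0.407468) = 0.305601 substitutions/site.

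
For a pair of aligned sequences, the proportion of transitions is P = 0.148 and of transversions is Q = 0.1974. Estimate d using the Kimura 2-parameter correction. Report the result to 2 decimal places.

Under the Kimura two-parameter model, d = −½ ln(1 − 2P − Q) − ¼ ln(1 − 2Q).
1 − 2P − Q = 0.5066, giving −½ ln(0.5066) = 0.340017.
1 − 2Q = 0.6052, giving −¼ ln(0.6052) = 0.125549.
d = 0.340017 + 0.125549 = 0.465566.

0.47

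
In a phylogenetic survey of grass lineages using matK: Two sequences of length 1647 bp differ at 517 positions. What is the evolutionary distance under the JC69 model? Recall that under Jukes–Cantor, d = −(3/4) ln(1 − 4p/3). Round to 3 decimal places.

0.407

p = 517/1647 ≈ 0.313904.
d = −(3/4) ln(1 − 4p/3) = −0.75 ln(1 − 0.418539) = −0.75 ln(0.581461)
  = −0.75 × (-0.542211) = 0.406658 substitutions/site.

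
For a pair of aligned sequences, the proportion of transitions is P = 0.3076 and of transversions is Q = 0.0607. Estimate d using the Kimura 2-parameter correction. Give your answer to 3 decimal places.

Under the Kimura two-parameter model, d = −½ ln(1 − 2P − Q) − ¼ ln(1 − 2Q).
1 − 2P − Q = 0.3241, giving −½ ln(0.3241) = 0.563352.
1 − 2Q = 0.8786, giving −¼ ln(0.8786) = 0.032356.
d = 0.563352 + 0.032356 = 0.595708.

0.596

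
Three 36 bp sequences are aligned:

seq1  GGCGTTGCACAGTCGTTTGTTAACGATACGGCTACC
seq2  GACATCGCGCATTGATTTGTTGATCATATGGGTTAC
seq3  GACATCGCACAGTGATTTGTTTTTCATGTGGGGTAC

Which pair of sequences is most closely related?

seq1–seq2: 14/36 differ, p = 0.389, d = 0.548.
seq1–seq3: 15/36 differ, p = 0.417, d = 0.608.
seq2–seq3: 6/36 differ, p = 0.167, d = 0.188.
The smallest distance is between seq2 and seq3.

seq2 and seq3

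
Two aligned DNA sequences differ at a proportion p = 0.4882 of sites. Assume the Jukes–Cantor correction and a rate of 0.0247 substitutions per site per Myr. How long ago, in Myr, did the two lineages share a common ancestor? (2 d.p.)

15.98

d = −(3/4) ln(1 − 4p/3) = −0.75 ln(1 − 0.650933) = −0.75 ln(0.349067)
  = −0.75 × (-1.052491) = 0.789368 substitutions/site.
Under a molecular clock d = 2μt, so t = d/(2μ) = 0.789368 / (2 × 0.0247) = 15.98 Myr.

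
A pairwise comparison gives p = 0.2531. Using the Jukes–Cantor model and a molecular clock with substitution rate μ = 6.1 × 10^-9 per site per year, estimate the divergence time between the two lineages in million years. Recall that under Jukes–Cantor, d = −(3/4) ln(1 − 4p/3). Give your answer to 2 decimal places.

25.31

d = −(3/4) ln(1 − 4p/3) = −0.75 ln(1 − 0.337467) = −0.75 ln(0.662533)
  = −0.75 × (-0.411685) = 0.308764 substitutions/site.
Under a molecular clock d = 2μt, so t = d/(2μ) = 0.308764 / (2 × 6.1 × 10^-9) = 25.31 million years.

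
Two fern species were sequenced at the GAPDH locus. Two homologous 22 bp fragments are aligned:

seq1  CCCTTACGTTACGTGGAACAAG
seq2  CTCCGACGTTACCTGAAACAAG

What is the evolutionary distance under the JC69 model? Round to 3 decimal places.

The sequences differ at 5 of 22 sites (2, 4, 5, 13, 16), so p = 5/22 ≈ 0.227273.
d = −(3/4) ln(1 − 4p/3) = −0.75 ln(1 − 0.303031) = −0.75 ln(0.696969)
  = −0.75 × (-0.361014) = 0.270761 substitutions/site.

0.271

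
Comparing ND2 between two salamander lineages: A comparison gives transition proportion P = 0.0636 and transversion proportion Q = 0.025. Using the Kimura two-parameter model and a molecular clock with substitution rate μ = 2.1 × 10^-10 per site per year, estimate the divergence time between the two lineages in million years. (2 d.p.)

227.09

Under the Kimura two-parameter model, d = −½ ln(1 − 2P − Q) − ¼ ln(1 − 2Q).
1 − 2P − Q = 0.8478, giving −½ ln(0.8478) = 0.082555.
1 − 2Q = 0.95, giving −¼ ln(0.95) = 0.012823.
d = 0.082555 + 0.012823 = 0.095378.
Under a molecular clock d = 2μt, so t = d/(2μ) = 0.095378 / (2 × 2.1 × 10^-10) = 227.09 million years.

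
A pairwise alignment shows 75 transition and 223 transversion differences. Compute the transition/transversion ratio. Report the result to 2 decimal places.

R = 75/223 = 0.336322… ≈ 0.34 (to 2 d.p.).

0.34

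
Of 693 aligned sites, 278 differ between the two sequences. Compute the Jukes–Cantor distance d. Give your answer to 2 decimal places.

p = 278/693 ≈ 0.401154.
d = −(3/4) ln(1 − 4p/3) = −0.75 ln(1 − 0.534872) = −0.75 ln(0.465128)
  = −0.75 × (-0.765443) = 0.574082 substitutions/site.

0.57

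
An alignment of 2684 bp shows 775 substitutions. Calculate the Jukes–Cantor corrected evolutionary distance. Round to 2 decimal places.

0.36

p = 775/2684 ≈ 0.288748.
d = −(3/4) ln(1 − 4p/3) = −0.75 ln(1 − 0.384997) = −0.75 ln(0.615003)
  = −0.75 × (-0.486128) = 0.364596 substitutions/site.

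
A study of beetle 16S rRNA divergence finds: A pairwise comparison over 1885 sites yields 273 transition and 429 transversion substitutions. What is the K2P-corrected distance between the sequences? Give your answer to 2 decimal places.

0.52

P = 273/1885 ≈ 0.144828 and Q = 429/1885 ≈ 0.227586.
Under the Kimura two-parameter model, d = −½ ln(1 − 2P − Q) − ¼ ln(1 − 2Q).
1 − 2P − Q = 0.482758, giving −½ ln(0.482758) = 0.364120.
1 − 2Q = 0.544828, giving −¼ ln(0.544828) = 0.151821.
d = 0.364120 + 0.151821 = 0.515941.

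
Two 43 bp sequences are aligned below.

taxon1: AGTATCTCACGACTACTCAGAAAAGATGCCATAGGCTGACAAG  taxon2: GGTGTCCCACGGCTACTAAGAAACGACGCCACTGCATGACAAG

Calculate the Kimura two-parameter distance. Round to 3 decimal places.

0.318

Of 43 sites, 6 differences are transitions and 5 are transversions, so P = 6/43 ≈ 0.139535 and Q = 5/43 ≈ 0.116279.
Under the Kimura two-parameter model, d = −½ ln(1 − 2P − Q) − ¼ ln(1 − 2Q).
1 − 2P − Q = 0.604651, giving −½ ln(0.604651) = 0.251552.
1 − 2Q = 0.767442, giving −¼ ln(0.767442) = 0.066173.
d = 0.251552 + 0.066173 = 0.317725.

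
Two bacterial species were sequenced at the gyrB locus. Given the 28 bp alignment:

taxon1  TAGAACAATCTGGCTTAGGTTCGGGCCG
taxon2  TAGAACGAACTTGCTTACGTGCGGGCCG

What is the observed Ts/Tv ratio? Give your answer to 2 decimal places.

0.25

Transitions are A↔G and C↔T; transversions are all other mismatches.
Transitions: 1. Transversions: 4.
R = 1/4 = 0.25.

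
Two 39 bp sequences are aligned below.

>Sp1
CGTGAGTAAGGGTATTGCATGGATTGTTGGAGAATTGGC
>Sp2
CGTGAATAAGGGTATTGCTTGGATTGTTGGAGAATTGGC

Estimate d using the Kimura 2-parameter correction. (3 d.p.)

0.053

Of 39 sites, 1 differences are transitions and 1 are transversions, so P = 1/39 ≈ 0.025641 and Q = 1/39 ≈ 0.025641.
Under the Kimura two-parameter model, d = −½ ln(1 − 2P − Q) − ¼ ln(1 − 2Q).
1 − 2P − Q = 0.923077, giving −½ ln(0.923077) = 0.040021.
1 − 2Q = 0.948718, giving −¼ ln(0.948718) = 0.013161.
d = 0.040021 + 0.013161 = 0.053182.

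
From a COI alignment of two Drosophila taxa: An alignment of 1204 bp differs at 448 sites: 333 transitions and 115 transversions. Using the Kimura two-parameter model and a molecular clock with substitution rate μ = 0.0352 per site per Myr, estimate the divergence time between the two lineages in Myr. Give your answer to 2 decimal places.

P = 333/1204 ≈ 0.276578 and Q = 115/1204 ≈ 0.095515.
Under the Kimura two-parameter model, d = −½ ln(1 − 2P − Q) − ¼ ln(1 − 2Q).
1 − 2P − Q = 0.351329, giving −½ ln(0.351329) = 0.523016.
1 − 2Q = 0.80897, giving −¼ ln(0.80897) = 0.052998.
d = 0.523016 + 0.052998 = 0.576014.
Under a molecular clock d = 2μt, so t = d/(2μ) = 0.576014 / (2 × 0.0352) = 8.18 Myr.

8.18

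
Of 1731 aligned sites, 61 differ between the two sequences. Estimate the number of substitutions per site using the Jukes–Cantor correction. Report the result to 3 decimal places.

0.036

p = 61/1731 ≈ 0.03524.
d = −(3/4) ln(1 − 4p/3) = −0.75 ln(1 − 0.046987) = −0.75 ln(0.953013)
  = −0.75 × (-0.048127) = 0.036095 substitutions/site.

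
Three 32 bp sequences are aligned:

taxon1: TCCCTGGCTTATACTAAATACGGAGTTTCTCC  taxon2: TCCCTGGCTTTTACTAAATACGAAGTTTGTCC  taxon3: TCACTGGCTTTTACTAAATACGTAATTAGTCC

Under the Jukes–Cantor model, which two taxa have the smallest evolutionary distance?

taxon1 and taxon2

taxon1–taxon2: 3/32 differ, p = 0.094, d = 0.100.
taxon1–taxon3: 6/32 differ, p = 0.188, d = 0.216.
taxon2–taxon3: 4/32 differ, p = 0.125, d = 0.137.
The smallest distance is between taxon1 and taxon2.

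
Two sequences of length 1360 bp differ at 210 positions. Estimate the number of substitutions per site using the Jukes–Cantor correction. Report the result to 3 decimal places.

0.173

p = 210/1360 ≈ 0.154412.
d = −(3/4) ln(1 − 4p/3) = −0.75 ln(1 − 0.205883) = −0.75 ln(0.794117)
  = −0.75 × (-0.230524) = 0.172893 substitutions/site.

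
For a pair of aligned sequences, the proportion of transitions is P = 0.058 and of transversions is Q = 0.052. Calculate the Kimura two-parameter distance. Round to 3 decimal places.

Under the Kimura two-parameter model, d = −½ ln(1 − 2P − Q) − ¼ ln(1 − 2Q).
1 − 2P − Q = 0.832, giving −½ ln(0.832) = 0.091961.
1 − 2Q = 0.896, giving −¼ ln(0.896) = 0.027454.
d = 0.091961 + 0.027454 = 0.119415.

0.119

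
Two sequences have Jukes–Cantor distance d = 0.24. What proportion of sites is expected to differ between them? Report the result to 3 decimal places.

p = (3/4)(1 − e^(−4d/3)) = 0.75 × (1 − e^(-0.32)) = 0.75 × (1 − 0.726149) = 0.205388.

0.205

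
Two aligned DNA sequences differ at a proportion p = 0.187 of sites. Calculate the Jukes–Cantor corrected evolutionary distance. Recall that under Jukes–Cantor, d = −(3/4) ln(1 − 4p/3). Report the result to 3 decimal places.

d = −(3/4) ln(1 − 4p/3) = −0.75 ln(1 − 0.249333) = −0.75 ln(0.750667)
  = −0.75 × (-0.286793) = 0.215095 substitutions/site.

0.215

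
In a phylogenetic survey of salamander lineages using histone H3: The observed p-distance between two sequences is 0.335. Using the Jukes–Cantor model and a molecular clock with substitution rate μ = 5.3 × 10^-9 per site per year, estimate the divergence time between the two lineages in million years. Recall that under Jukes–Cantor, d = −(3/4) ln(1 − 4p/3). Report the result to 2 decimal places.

d = −(3/4) ln(1 − 4p/3) = −0.75 ln(1 − 0.446667) = −0.75 ln(0.553333)
  = −0.75 × (-0.591795) = 0.443846 substitutions/site.
Under a molecular clock d = 2μt, so t = d/(2μ) = 0.443846 / (2 × 5.3 × 10^-9) = 41.87 million years.

41.87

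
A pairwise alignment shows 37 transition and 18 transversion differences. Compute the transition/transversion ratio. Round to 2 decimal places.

R = 37/18 = 2.055555… ≈ 2.06 (to 2 d.p.).

2.06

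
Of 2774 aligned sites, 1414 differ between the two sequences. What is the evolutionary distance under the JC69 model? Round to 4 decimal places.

p = 1414/2774 ≈ 0.509733.
d = −(3/4) ln(1 − 4p/3) = −0.75 ln(1 − 0.679644) = −0.75 ln(0.320356)
  = −0.75 × (-1.138322) = 0.853742 substitutions/site.

0.8537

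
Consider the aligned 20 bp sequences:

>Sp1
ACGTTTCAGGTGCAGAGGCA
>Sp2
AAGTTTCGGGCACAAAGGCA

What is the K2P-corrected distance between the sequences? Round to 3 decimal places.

0.325

Of 20 sites, 4 differences are transitions and 1 are transversions, so P = 4/20 = 0.2 and Q = 1/20 = 0.05.
Under the Kimura two-parameter model, d = −½ ln(1 − 2P − Q) − ¼ ln(1 − 2Q).
1 − 2P − Q = 0.55, giving −½ ln(0.55) = 0.298919.
1 − 2Q = 0.9, giving −¼ ln(0.9) = 0.026340.
d = 0.298919 + 0.026340 = 0.325259.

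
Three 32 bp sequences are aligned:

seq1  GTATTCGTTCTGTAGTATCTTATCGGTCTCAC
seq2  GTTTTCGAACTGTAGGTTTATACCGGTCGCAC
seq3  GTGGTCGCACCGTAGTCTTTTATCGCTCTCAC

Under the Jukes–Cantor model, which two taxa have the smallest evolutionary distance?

seq1 and seq3

seq1–seq2: 9/32 differ, p = 0.281, d = 0.353.
seq1–seq3: 8/32 differ, p = 0.250, d = 0.304.
seq2–seq3: 10/32 differ, p = 0.313, d = 0.404.
The smallest distance is between seq1 and seq3.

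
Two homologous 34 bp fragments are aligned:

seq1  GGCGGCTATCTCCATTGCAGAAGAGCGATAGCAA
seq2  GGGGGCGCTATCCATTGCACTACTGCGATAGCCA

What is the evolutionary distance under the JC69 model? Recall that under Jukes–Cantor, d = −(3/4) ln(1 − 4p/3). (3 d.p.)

The sequences differ at 9 of 34 sites (3, 7, 8, 10, 20, 21, 23, 24, 33), so p = 9/34 ≈ 0.264706.
d = −(3/4) ln(1 − 4p/3) = −0.75 ln(1 − 0.352941) = −0.75 ln(0.647059)
  = −0.75 × (-0.435318) = 0.326489 substitutions/site.

0.326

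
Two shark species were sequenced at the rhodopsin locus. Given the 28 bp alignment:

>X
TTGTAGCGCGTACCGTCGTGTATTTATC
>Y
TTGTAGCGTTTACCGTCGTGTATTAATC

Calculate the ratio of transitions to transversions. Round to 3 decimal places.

0.500

Transitions are A↔G and C↔T; transversions are all other mismatches.
Transitions: 1. Transversions: 2.
R = 1/2 = 0.500.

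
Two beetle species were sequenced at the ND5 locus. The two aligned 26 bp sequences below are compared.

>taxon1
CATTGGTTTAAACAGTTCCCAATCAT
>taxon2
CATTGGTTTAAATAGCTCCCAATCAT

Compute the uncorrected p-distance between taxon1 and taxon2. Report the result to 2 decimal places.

The sequences differ at 2 of 26 positions (sites 13, 16).
p = 2/26 = 0.076923… ≈ 0.08 (to 2 d.p.).

0.08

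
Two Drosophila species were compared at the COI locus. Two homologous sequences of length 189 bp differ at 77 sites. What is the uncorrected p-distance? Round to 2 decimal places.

0.41

p = 77/189 = 0.407407… ≈ 0.41 (to 2 d.p.).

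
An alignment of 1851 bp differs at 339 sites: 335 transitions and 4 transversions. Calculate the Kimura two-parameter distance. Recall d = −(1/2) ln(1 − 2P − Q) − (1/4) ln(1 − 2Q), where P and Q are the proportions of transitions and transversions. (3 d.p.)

P = 335/1851 ≈ 0.180983 and Q = 4/1851 ≈ 0.002161.
Under the Kimura two-parameter model, d = −½ ln(1 − 2P − Q) − ¼ ln(1 − 2Q).
1 − 2P − Q = 0.635873, giving −½ ln(0.635873) = 0.226378.
1 − 2Q = 0.995678, giving −¼ ln(0.995678) = 0.001083.
d = 0.226378 + 0.001083 = 0.227461.

0.227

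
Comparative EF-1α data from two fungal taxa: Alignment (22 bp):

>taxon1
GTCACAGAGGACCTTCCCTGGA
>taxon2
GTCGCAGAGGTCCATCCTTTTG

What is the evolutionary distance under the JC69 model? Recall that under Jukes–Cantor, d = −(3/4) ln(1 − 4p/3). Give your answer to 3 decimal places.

0.414

The sequences differ at 7 of 22 sites (4, 11, 14, 18, 20, 21, 22), so p = 7/22 ≈ 0.318182.
d = −(3/4) ln(1 − 4p/3) = −0.75 ln(1 − 0.424243) = −0.75 ln(0.575757)
  = −0.75 × (-0.552070) = 0.414053 substitutions/site.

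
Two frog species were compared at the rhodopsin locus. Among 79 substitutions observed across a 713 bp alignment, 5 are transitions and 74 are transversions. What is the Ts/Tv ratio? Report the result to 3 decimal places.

0.068

R = 5/74 = 0.067567… ≈ 0.068 (to 3 d.p.).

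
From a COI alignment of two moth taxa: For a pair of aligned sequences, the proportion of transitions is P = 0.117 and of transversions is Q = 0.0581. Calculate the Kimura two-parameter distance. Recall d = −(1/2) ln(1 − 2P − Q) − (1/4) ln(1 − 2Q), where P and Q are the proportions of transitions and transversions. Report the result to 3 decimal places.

Under the Kimura two-parameter model, d = −½ ln(1 − 2P − Q) − ¼ ln(1 − 2Q).
1 − 2P − Q = 0.7079, giving −½ ln(0.7079) = 0.172726.
1 − 2Q = 0.8838, giving −¼ ln(0.8838) = 0.030881.
d = 0.172726 + 0.030881 = 0.203607.

0.204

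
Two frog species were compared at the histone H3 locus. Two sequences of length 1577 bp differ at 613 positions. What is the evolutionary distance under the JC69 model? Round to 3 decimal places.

0.548

p = 613/1577 ≈ 0.388713.
d = −(3/4) ln(1 − 4p/3) = −0.75 ln(1 − 0.518284) = −0.75 ln(0.481716)
  = −0.75 × (-0.730401) = 0.547801 substitutions/site.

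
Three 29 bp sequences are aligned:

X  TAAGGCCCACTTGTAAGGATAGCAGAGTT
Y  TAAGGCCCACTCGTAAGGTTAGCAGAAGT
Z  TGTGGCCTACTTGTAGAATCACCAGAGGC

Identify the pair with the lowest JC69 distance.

X and Y

X–Y: 4/29 differ, p = 0.138, d = 0.152.
X–Z: 11/29 differ, p = 0.379, d = 0.529.
Y–Z: 11/29 differ, p = 0.379, d = 0.529.
The smallest distance is between X and Y.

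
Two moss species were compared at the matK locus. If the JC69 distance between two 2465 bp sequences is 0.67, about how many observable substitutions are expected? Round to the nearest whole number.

Invert JC69: p = (3/4)(1 − e^(−4d/3)) = 0.75 × (1 − e^(-0.893333)) = 0.75 × (1 − 0.409289) = 0.443033.
Expected differing sites = pL ≈ 0.443033 × 2465 = 1092.076345 ≈ 1092.

1092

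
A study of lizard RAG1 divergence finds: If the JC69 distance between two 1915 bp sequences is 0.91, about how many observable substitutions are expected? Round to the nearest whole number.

1009

Invert JC69: p = (3/4)(1 − e^(−4d/3)) = 0.75 × (1 − e^(-1.213333)) = 0.75 × (1 − 0.297205) = 0.527096.
Expected differing sites = pL ≈ 0.527096 × 1915 = 1009.38884 ≈ 1009.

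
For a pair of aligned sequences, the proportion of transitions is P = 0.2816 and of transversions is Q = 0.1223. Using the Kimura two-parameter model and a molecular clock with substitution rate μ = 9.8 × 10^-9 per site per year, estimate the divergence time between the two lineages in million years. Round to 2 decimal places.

Under the Kimura two-parameter model, d = −½ ln(1 − 2P − Q) − ¼ ln(1 − 2Q).
1 − 2P − Q = 0.3145, giving −½ ln(0.3145) = 0.578386.
1 − 2Q = 0.7554, giving −¼ ln(0.7554) = 0.070127.
d = 0.578386 + 0.070127 = 0.648513.
Under a molecular clock d = 2μt, so t = d/(2μ) = 0.648513 / (2 × 9.8 × 10^-9) = 33.09 million years.

33.09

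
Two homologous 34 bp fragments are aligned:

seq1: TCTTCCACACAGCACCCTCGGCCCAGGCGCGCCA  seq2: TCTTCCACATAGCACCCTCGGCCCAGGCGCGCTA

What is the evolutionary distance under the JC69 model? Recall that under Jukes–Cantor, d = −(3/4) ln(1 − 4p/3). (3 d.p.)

0.061

The sequences differ at 2 of 34 sites (10, 33), so p = 2/34 ≈ 0.058824.
d = −(3/4) ln(1 − 4p/3) = −0.75 ln(1 − 0.078432) = −0.75 ln(0.921568)
  = −0.75 × (-0.081679) = 0.061259 substitutions/site.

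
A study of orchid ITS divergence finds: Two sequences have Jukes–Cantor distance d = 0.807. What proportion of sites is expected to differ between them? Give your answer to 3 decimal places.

p = (3/4)(1 − e^(−4d/3)) = 0.75 × (1 − e^(-1.076)) = 0.75 × (1 − 0.340957) = 0.494282.

0.494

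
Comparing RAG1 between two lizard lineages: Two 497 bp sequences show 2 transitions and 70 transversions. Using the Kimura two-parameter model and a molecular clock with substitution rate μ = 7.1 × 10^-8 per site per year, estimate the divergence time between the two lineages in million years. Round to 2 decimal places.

P = 2/497 ≈ 0.004024 and Q = 70/497 ≈ 0.140845.
Under the Kimura two-parameter model, d = −½ ln(1 − 2P − Q) − ¼ ln(1 − 2Q).
1 − 2P − Q = 0.851107, giving −½ ln(0.851107) = 0.080609.
1 − 2Q = 0.71831, giving −¼ ln(0.71831) = 0.082714.
d = 0.080609 + 0.082714 = 0.163323.
Under a molecular clock d = 2μt, so t = d/(2μ) = 0.163323 / (2 × 7.1 × 10^-8) = 1.15 million years.

1.15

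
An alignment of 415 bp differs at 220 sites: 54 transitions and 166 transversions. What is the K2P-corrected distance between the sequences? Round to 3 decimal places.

0.942

P = 54/415 ≈ 0.13012 and Q = 166/415 = 0.4.
Under the Kimura two-parameter model, d = −½ ln(1 − 2P − Q) − ¼ ln(1 − 2Q).
1 − 2P − Q = 0.33976, giving −½ ln(0.33976) = 0.539758.
1 − 2Q = 0.2, giving −¼ ln(0.2) = 0.402359.
d = 0.539758 + 0.402359 = 0.942117.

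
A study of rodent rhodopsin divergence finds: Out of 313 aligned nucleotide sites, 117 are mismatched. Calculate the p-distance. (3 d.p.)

0.374

p = 117/313 = 0.373801… ≈ 0.374 (to 3 d.p.).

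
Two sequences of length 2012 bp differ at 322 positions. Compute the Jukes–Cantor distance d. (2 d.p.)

0.18

p = 322/2012 ≈ 0.16004.
d = −(3/4) ln(1 − 4p/3) = −0.75 ln(1 − 0.213387) = −0.75 ln(0.786613)
  = −0.75 × (-0.240019) = 0.180014 substitutions/site.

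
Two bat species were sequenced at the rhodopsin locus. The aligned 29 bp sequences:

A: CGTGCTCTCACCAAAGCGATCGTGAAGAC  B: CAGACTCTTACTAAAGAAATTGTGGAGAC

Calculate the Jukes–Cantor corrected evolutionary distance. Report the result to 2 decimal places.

0.40

The sequences differ at 9 of 29 sites (2, 3, 4, 9, 12, 17, 18, 21, 25), so p = 9/29 ≈ 0.310345.
d = −(3/4) ln(1 − 4p/3) = −0.75 ln(1 − 0.413793) = −0.75 ln(0.586207)
  = −0.75 × (-0.534082) = 0.400562 substitutions/site.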